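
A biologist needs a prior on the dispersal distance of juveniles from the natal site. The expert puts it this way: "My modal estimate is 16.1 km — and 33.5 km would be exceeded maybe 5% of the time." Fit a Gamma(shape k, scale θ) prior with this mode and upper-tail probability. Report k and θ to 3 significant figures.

k ≈ 6.15, θ ≈ 3.13

Gamma(k,θ) with k>1 has mode (k−1)θ, so θ = 16.1/(k−1).
Need P(X < 33.5) = 0.95 with θ tied to k this way. Start at k = 2, θ = 16.1: P(X<33.5) ≈ 0.615.
Too low — raise k to concentrate. Iterating converges to k ≈ 6.15.
Then θ = 16.1/(6.15−1) ≈ 3.13.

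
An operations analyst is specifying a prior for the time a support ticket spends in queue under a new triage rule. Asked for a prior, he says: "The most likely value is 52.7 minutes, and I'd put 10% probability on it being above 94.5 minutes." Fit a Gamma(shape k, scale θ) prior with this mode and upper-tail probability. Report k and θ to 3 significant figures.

Gamma(k,θ) with k>1 has mode (k−1)θ, so θ = 52.7/(k−1).
Need P(X < 94.5) = 0.9 with θ tied to k this way. Start at k = 2, θ = 52.7: P(X<94.5) ≈ 0.535.
Too low — raise k to concentrate. Iterating converges to k ≈ 6.58.
Then θ = 52.7/(6.58−1) ≈ 9.44.

k ≈ 6.58, θ ≈ 9.44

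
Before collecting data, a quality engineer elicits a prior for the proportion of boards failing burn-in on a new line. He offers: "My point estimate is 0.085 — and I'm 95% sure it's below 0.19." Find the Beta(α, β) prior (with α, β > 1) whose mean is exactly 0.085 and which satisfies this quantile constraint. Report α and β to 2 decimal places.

α ≈ 2.14, β ≈ 23.01

With mean 0.085 fixed, write α = 0.085s, β = 0.915s where s = α+β.
Need P(θ < 0.19) = 0.95 under Beta(0.085s, 0.915s). Normal approximation: (q−m)/√(m(1−m)/s) ≈ z_{0.95} = 1.64, so s ≈ 0.085·0.915·(1.64)²/(0.19−0.085)² = 19.1.
At s = 19.1: P(θ<0.19) ≈ 0.931. Adjusting to match 0.95 gives s ≈ 25.15.
So α = 0.085·25.15 ≈ 2.14, β = 0.915·25.15 ≈ 23.01.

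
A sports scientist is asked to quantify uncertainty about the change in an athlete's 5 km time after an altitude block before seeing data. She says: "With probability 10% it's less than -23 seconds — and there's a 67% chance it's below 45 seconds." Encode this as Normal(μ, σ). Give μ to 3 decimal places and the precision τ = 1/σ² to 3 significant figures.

μ = 27.623, τ = 0.000641

For Normal(μ,σ), the p-quantile is μ + z_p·σ. Here z_{0.1} = -1.282, z_{0.67} = 0.4399.
So -23 = μ − 1.282σ and 45 = μ + 0.4399σ.
Subtracting: σ = (45 − -23)/(0.4399 − (-1.282)) = 39.501.
Then μ = -23 − (-1.282)·39.501 = 27.623.
Precision τ = 1/σ² = 1/39.5² = 0.000641.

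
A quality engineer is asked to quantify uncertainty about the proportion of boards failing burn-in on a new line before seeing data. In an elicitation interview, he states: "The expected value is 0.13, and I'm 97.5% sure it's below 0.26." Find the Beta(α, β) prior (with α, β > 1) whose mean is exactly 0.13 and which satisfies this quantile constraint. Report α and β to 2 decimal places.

With mean 0.13 fixed, write α = 0.13s, β = 0.87s where s = α+β.
Need P(θ < 0.26) = 0.975 under Beta(0.13s, 0.87s). Normal approximation: (q−m)/√(m(1−m)/s) ≈ z_{0.975} = 1.96, so s ≈ 0.13·0.87·(1.96)²/(0.26−0.13)² = 25.7.
At s = 25.7: P(θ<0.26) ≈ 0.959. Adjusting to match 0.975 gives s ≈ 33.91.
So α = 0.13·33.91 ≈ 4.41, β = 0.87·33.91 ≈ 29.50.

α ≈ 4.41, β ≈ 29.50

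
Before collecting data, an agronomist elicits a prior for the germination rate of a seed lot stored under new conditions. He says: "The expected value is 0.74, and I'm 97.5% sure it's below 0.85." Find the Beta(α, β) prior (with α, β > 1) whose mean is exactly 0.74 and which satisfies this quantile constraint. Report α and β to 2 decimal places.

With mean 0.74 fixed, write α = 0.74s, β = 0.26s where s = α+β.
Need P(θ < 0.85) = 0.975 under Beta(0.74s, 0.26s). Normal approximation: (q−m)/√(m(1−m)/s) ≈ z_{0.975} = 1.96, so s ≈ 0.74·0.26·(1.96)²/(0.85−0.74)² = 61.1.
At s = 61.1: P(θ<0.85) ≈ 0.985. Adjusting to match 0.975 gives s ≈ 50.55.
So α = 0.74·50.55 ≈ 37.40, β = 0.26·50.55 ≈ 13.14.

α ≈ 37.40, β ≈ 13.14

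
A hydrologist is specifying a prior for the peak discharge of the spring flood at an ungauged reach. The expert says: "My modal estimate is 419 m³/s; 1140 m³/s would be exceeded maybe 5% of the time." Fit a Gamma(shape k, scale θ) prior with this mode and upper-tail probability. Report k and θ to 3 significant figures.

k ≈ 3.68, θ ≈ 156

Gamma(k,θ) with k>1 has mode (k−1)θ, so θ = 419/(k−1).
Need P(X < 1140) = 0.95 with θ tied to k this way. Start at k = 2, θ = 419: P(X<1140) ≈ 0.755.
Too low — raise k to concentrate. Iterating converges to k ≈ 3.68.
Then θ = 419/(3.68−1) ≈ 156.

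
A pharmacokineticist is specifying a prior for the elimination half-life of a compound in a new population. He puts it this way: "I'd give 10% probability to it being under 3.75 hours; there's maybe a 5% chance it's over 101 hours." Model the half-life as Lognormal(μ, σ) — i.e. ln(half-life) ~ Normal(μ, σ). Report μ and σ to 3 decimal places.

If T ~ Lognormal(μ,σ) then ln T ~ Normal(μ,σ), so the p-quantile of ln T is μ + z_p·σ.
ln(3.75) = 1.322 and ln(101) = 4.615; z_{0.1} = -1.282, z_{0.95} = 1.645.
σ = (4.615 − 1.322)/(1.645 − (-1.282)) = 1.125.
μ = 1.322 − (-1.282)·1.125 = 2.764.

μ ≈ 2.764, σ ≈ 1.125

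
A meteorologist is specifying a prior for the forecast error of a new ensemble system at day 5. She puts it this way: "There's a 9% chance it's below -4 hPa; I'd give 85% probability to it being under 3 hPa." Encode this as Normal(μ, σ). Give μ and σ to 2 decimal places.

μ = -0.05, σ = 2.94

The p-quantile of Normal(μ,σ) is μ + z_p·σ, with z_{0.09} = -1.341 and z_{0.85} = 1.036.
Eliminate σ: μ = (z₂·x₁ − z₁·x₂)/(z₂ − z₁) = (1.036·-4 − (-1.341)·3)/2.377 = -0.05.
Then σ = (x₂ − x₁)/(z₂ − z₁) = (3 − -4)/2.377 = 2.94.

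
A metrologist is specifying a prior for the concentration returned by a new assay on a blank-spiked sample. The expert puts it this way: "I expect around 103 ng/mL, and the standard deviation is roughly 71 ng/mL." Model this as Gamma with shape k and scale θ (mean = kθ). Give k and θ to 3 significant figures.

k ≈ 2.1, θ ≈ 48.9

For Gamma(k, scale θ): mean = kθ, variance = kθ², so CV = 1/√k.
CV = SD/mean = 71/103 = 0.6893, hence k = 1/CV² = 2.1.
Then θ = mean/k = 103/2.1 = 48.9.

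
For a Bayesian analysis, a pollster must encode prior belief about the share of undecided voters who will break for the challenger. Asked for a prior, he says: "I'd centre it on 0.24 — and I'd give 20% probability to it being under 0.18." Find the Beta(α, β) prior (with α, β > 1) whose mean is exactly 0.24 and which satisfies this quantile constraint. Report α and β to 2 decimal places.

α ≈ 8.91, β ≈ 28.20

With mean 0.24 fixed, write α = 0.24s, β = 0.76s where s = α+β.
Need P(θ < 0.18) = 0.2 under Beta(0.24s, 0.76s). Normal approximation: (q−m)/√(m(1−m)/s) ≈ z_{0.2} = -0.842, so s ≈ 0.24·0.76·(-0.842)²/(0.18−0.24)² = 35.9.
At s = 35.9: P(θ<0.18) ≈ 0.205. Adjusting to match 0.2 gives s ≈ 37.11.
So α = 0.24·37.11 ≈ 8.91, β = 0.76·37.11 ≈ 28.20.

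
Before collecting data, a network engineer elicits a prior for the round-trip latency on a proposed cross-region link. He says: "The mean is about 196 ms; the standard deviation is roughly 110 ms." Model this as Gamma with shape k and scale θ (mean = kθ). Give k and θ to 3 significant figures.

For Gamma(k, scale θ): mean = kθ, variance = kθ², so CV = 1/√k.
CV = SD/mean = 110/196 = 0.5612, hence k = 1/CV² = 3.17.
Then θ = mean/k = 196/3.17 = 61.7.

k ≈ 3.17, θ ≈ 61.7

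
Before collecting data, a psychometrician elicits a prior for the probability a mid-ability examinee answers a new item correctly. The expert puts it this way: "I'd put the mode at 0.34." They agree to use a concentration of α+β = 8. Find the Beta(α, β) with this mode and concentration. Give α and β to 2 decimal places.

For α,β > 1 the Beta mode is (α−1)/(α+β−2). With α+β = 8, the mode is (α−1)/6.
Set (α−1)/6 = 0.34 → α = 1 + 0.34·6 = 3.04.
β = 8 − α = 4.96.

α = 3.04, β = 4.96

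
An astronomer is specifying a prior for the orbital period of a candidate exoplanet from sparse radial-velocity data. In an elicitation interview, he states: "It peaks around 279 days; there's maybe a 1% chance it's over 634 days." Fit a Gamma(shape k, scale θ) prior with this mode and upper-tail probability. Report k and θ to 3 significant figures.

Gamma(k,θ) with k>1 has mode (k−1)θ, so θ = 279/(k−1).
Need P(X < 634) = 0.99 with θ tied to k this way. Start at k = 2, θ = 279: P(X<634) ≈ 0.663.
Too low — raise k to concentrate. Iterating converges to k ≈ 8.11.
Then θ = 279/(8.11−1) ≈ 39.2.

k ≈ 8.11, θ ≈ 39.2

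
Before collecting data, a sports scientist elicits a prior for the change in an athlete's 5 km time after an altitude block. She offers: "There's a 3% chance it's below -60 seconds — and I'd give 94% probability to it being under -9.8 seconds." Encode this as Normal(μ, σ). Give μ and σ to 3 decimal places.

The p-quantile of Normal(μ,σ) is μ + z_p·σ, with z_{0.03} = -1.881 and z_{0.94} = 1.555.
Eliminate σ: μ = (z₂·x₁ − z₁·x₂)/(z₂ − z₁) = (1.555·-60 − (-1.881)·-9.8)/3.436 = -32.518.
Then σ = (x₂ − x₁)/(z₂ − z₁) = (-9.8 − -60)/3.436 = 14.612.

μ = -32.518, σ = 14.612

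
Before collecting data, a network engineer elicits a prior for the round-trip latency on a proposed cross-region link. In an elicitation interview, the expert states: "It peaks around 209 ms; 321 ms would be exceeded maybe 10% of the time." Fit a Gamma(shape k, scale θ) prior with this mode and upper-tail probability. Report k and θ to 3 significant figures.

Gamma(k,θ) with k>1 has mode (k−1)θ, so θ = 209/(k−1).
Need P(X < 321) = 0.9 with θ tied to k this way. Start at k = 2, θ = 209: P(X<321) ≈ 0.454.
Too low — raise k to concentrate. Iterating converges to k ≈ 11.1.
Then θ = 209/(11.1−1) ≈ 20.6.

k ≈ 11.1, θ ≈ 20.6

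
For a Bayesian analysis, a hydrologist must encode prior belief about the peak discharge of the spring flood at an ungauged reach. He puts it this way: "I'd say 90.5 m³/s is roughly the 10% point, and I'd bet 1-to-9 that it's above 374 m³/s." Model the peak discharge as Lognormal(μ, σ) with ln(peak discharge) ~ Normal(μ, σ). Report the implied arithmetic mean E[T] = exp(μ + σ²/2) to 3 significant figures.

E[T] ≈ 214 m³/s

If T ~ Lognormal(μ,σ) then ln T ~ Normal(μ,σ), so the p-quantile of ln T is μ + z_p·σ.
ln(90.5) = 4.505 and ln(374) = 5.924; z_{0.1} = -1.282, z_{0.9} = 1.282.
σ = (5.924 − 4.505)/(1.282 − (-1.282)) = 0.554.
μ = 4.505 − (-1.282)·0.554 = 5.215.
E[T] = exp(μ + σ²/2) = exp(5.215 + 0.1532) = 214 m³/s.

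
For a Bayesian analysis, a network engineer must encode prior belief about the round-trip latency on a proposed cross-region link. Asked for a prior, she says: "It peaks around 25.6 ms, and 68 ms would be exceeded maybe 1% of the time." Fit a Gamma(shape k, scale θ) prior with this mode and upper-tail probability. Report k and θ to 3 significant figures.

k ≈ 5.85, θ ≈ 5.28

Gamma(k,θ) with k>1 has mode (k−1)θ, so θ = 25.6/(k−1).
Need P(X < 68) = 0.99 with θ tied to k this way. Start at k = 2, θ = 25.6: P(X<68) ≈ 0.743.
Too low — raise k to concentrate. Iterating converges to k ≈ 5.85.
Then θ = 25.6/(5.85−1) ≈ 5.28.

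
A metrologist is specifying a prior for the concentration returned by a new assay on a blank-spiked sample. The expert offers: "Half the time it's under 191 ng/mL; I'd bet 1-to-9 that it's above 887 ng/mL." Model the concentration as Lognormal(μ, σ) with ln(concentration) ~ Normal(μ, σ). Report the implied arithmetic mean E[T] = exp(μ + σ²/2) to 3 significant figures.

E[T] ≈ 392 ng/mL

If T ~ Lognormal(μ,σ) then ln T ~ Normal(μ,σ), so the p-quantile of ln T is μ + z_p·σ.
ln(191) = 5.252 and ln(887) = 6.788; z_{0.5} = 0, z_{0.9} = 1.282.
σ = (6.788 − 5.252)/(1.282 − (0)) = 1.198.
μ = 5.252 − (0)·1.198 = 5.252.
E[T] = exp(μ + σ²/2) = exp(5.252 + 0.7179) = 392 ng/mL.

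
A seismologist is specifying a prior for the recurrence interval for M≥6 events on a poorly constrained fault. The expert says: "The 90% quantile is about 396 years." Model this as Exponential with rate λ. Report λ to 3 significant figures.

λ ≈ 0.00581

P(T < 396.0) = 1 − e^(−λ·396.0) = 0.9, so λ = −ln(1−0.9)/396.0 = −ln(0.1)/396.0 = 0.00581.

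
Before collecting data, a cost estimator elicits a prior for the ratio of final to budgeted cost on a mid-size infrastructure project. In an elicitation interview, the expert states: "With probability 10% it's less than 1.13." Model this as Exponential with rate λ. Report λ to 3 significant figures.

P(T < 1.13) = 1 − e^(−λ·1.13) = 0.1, so λ = −ln(1−0.1)/1.13 = −ln(0.9)/1.13 = 0.0932.

λ ≈ 0.0932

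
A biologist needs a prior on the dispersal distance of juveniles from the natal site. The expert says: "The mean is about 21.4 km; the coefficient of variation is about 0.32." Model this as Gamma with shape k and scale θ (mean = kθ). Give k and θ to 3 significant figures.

For Gamma(k, scale θ): mean = kθ, variance = kθ², so CV = 1/√k.
CV = 0.32, hence k = 1/CV² = 9.77.
Then θ = mean/k = 21.4/9.77 = 2.19.

k ≈ 9.77, θ ≈ 2.19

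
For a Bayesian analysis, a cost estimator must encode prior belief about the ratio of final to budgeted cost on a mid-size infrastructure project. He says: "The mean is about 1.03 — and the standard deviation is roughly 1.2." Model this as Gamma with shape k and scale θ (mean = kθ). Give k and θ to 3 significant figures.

k ≈ 0.737, θ ≈ 1.4

For Gamma(k, scale θ): mean = kθ, variance = kθ², so CV = 1/√k.
CV = SD/mean = 1.2/1.03 = 1.165, hence k = 1/CV² = 0.737.
Then θ = mean/k = 1.03/0.737 = 1.4.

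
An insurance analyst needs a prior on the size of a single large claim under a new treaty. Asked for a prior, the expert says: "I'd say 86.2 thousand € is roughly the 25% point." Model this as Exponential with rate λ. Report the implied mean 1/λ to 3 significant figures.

P(T < 86.2) = 1 − e^(−λ·86.2) = 0.25, so λ = −ln(1−0.25)/86.2 = −ln(0.75)/86.2 = 0.00334.
Mean = 1/λ = 300 thousand €.

mean ≈ 300 thousand €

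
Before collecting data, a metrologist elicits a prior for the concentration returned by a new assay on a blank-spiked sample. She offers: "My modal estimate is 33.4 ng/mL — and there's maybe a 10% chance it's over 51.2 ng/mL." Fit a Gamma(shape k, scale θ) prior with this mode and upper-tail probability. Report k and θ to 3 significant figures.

k ≈ 11.2, θ ≈ 3.27

Gamma(k,θ) with k>1 has mode (k−1)θ, so θ = 33.4/(k−1).
Need P(X < 51.2) = 0.9 with θ tied to k this way. Start at k = 2, θ = 33.4: P(X<51.2) ≈ 0.453.
Too low — raise k to concentrate. Iterating converges to k ≈ 11.2.
Then θ = 33.4/(11.2−1) ≈ 3.27.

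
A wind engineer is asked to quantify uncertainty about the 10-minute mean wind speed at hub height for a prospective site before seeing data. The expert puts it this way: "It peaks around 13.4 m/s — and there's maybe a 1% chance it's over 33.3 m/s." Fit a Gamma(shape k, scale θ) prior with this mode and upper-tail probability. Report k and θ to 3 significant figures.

Gamma(k,θ) with k>1 has mode (k−1)θ, so θ = 13.4/(k−1).
Need P(X < 33.3) = 0.99 with θ tied to k this way. Start at k = 2, θ = 13.4: P(X<33.3) ≈ 0.710.
Too low — raise k to concentrate. Iterating converges to k ≈ 6.67.
Then θ = 13.4/(6.67−1) ≈ 2.36.

k ≈ 6.67, θ ≈ 2.36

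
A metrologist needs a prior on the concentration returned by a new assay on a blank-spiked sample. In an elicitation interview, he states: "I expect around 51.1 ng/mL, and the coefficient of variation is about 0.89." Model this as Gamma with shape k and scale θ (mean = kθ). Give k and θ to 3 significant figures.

k ≈ 1.26, θ ≈ 40.5

For Gamma(k, scale θ): mean = kθ, variance = kθ², so CV = 1/√k.
CV = 0.89, hence k = 1/CV² = 1.26.
Then θ = mean/k = 51.1/1.26 = 40.5.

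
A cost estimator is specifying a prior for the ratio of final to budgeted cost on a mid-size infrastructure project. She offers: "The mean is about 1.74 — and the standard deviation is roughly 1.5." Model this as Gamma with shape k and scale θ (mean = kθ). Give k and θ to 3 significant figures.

For Gamma(k, scale θ): mean = kθ, variance = kθ², so CV = 1/√k.
CV = SD/mean = 1.5/1.74 = 0.8621, hence k = 1/CV² = 1.35.
Then θ = mean/k = 1.74/1.35 = 1.29.

k ≈ 1.35, θ ≈ 1.29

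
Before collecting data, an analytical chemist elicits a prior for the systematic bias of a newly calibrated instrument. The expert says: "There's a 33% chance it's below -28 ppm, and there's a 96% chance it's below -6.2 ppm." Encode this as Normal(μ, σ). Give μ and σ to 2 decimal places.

μ = -23.62, σ = 9.95

For Normal(μ,σ), the p-quantile is μ + z_p·σ. Here z_{0.33} = -0.4399, z_{0.96} = 1.751.
So -28 = μ − 0.4399σ and -6.2 = μ + 1.751σ.
Subtracting: σ = (-6.2 − -28)/(1.751 − (-0.4399)) = 9.95.
Then μ = -28 − (-0.4399)·9.95 = -23.62.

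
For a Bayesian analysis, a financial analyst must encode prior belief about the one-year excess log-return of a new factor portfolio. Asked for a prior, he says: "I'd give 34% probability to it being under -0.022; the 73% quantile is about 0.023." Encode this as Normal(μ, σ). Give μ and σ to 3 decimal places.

μ = -0.004, σ = 0.044

For Normal(μ,σ), the p-quantile is μ + z_p·σ. Here z_{0.34} = -0.4125, z_{0.73} = 0.6128.
So -0.022 = μ − 0.4125σ and 0.023 = μ + 0.6128σ.
Subtracting: σ = (0.023 − -0.022)/(0.6128 − (-0.4125)) = 0.044.
Then μ = -0.022 − (-0.4125)·0.044 = -0.004.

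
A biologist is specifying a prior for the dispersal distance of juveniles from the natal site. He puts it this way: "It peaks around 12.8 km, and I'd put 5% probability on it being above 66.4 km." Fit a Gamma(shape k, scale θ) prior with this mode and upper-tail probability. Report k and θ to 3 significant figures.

k ≈ 1.88, θ ≈ 14.6

Gamma(k,θ) with k>1 has mode (k−1)θ, so θ = 12.8/(k−1).
Need P(X < 66.4) = 0.95 with θ tied to k this way. Start at k = 2, θ = 12.8: P(X<66.4) ≈ 0.965.
Too high — lower k to spread out. Iterating converges to k ≈ 1.88.
Then θ = 12.8/(1.88−1) ≈ 14.6.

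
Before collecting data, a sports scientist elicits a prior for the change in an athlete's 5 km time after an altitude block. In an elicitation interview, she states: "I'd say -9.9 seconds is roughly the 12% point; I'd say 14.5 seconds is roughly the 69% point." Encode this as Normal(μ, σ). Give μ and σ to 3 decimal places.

μ = 7.259, σ = 14.603

The p-quantile of Normal(μ,σ) is μ + z_p·σ, with z_{0.12} = -1.175 and z_{0.69} = 0.4959.
Eliminate σ: μ = (z₂·x₁ − z₁·x₂)/(z₂ − z₁) = (0.4959·-9.9 − (-1.175)·14.5)/1.671 = 7.259.
Then σ = (x₂ − x₁)/(z₂ − z₁) = (14.5 − -9.9)/1.671 = 14.603.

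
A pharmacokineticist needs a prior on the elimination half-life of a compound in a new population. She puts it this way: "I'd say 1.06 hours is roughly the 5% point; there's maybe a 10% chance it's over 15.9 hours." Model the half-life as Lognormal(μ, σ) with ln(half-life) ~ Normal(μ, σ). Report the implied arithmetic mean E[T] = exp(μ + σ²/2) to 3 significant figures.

E[T] ≈ 7.45 hours

If T ~ Lognormal(μ,σ) then ln T ~ Normal(μ,σ), so the p-quantile of ln T is μ + z_p·σ.
ln(1.06) = 0.05827 and ln(15.9) = 2.766; z_{0.05} = -1.645, z_{0.9} = 1.282.
σ = (2.766 − 0.05827)/(1.282 − (-1.645)) = 0.925.
μ = 0.05827 − (-1.645)·0.925 = 1.580.
E[T] = exp(μ + σ²/2) = exp(1.580 + 0.4282) = 7.45 hours.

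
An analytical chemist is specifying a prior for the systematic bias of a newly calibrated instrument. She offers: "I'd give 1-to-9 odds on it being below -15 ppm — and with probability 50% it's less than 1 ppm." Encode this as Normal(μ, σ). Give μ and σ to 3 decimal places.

μ = 1.000, σ = 12.485

The p-quantile of Normal(μ,σ) is μ + z_p·σ, with z_{0.1} = -1.282 and z_{0.5} = 0.
Eliminate σ: μ = (z₂·x₁ − z₁·x₂)/(z₂ − z₁) = (0·-15 − (-1.282)·1)/1.282 = 1.000.
Then σ = (x₂ − x₁)/(z₂ − z₁) = (1 − -15)/1.282 = 12.485.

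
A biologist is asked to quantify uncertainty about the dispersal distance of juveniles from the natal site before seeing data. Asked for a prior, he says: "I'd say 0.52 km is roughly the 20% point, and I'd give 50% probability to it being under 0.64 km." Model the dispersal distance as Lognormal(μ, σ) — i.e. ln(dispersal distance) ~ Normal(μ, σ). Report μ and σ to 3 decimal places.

μ ≈ -0.446, σ ≈ 0.247

If T ~ Lognormal(μ,σ) then ln T ~ Normal(μ,σ), so the p-quantile of ln T is μ + z_p·σ.
ln(0.52) = -0.6539 and ln(0.64) = -0.4463; z_{0.2} = -0.8416, z_{0.5} = 0.
σ = (-0.4463 − -0.6539)/(0 − (-0.8416)) = 0.247.
μ = -0.6539 − (-0.8416)·0.247 = -0.446.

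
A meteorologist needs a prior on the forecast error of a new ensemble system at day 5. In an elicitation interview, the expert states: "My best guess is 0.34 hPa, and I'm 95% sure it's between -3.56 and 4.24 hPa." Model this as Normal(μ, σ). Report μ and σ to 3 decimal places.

A symmetric 95% interval runs μ ± z·σ with z = 1.96.
Half-width = 3.9, so σ = 3.9/1.96 = 1.990.
μ is the stated best guess, 0.340.

μ = 0.340, σ = 1.990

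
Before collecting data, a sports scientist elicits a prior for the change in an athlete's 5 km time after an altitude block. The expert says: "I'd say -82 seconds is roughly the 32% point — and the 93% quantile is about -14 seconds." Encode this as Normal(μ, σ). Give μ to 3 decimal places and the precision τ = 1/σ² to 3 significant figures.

μ = -65.636, τ = 0.000817

The p-quantile of Normal(μ,σ) is μ + z_p·σ, with z_{0.32} = -0.4677 and z_{0.93} = 1.476.
Eliminate σ: μ = (z₂·x₁ − z₁·x₂)/(z₂ − z₁) = (1.476·-82 − (-0.4677)·-14)/1.943 = -65.636.
Then σ = (x₂ − x₁)/(z₂ − z₁) = (-14 − -82)/1.943 = 34.989.
Precision τ = 1/σ² = 1/34.99² = 0.000817.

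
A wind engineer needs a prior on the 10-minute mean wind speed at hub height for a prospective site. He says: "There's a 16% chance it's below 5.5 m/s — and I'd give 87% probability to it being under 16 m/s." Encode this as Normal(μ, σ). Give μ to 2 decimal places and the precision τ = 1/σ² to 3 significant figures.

For Normal(μ,σ), the p-quantile is μ + z_p·σ. Here z_{0.16} = -0.9945, z_{0.87} = 1.126.
So 5.5 = μ − 0.9945σ and 16 = μ + 1.126σ.
Subtracting: σ = (16 − 5.5)/(1.126 − (-0.9945)) = 4.95.
Then μ = 5.5 − (-0.9945)·4.95 = 10.42.
Precision τ = 1/σ² = 1/4.951² = 0.0408.

μ = 10.42, τ = 0.0408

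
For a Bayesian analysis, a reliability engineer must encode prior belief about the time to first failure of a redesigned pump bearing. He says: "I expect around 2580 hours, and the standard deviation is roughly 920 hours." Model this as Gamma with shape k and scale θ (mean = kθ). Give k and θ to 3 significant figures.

k ≈ 7.86, θ ≈ 328

For Gamma(k, scale θ): mean = kθ, variance = kθ², so CV = 1/√k.
CV = SD/mean = 920/2580 = 0.3566, hence k = 1/CV² = 7.86.
Then θ = mean/k = 2580/7.86 = 328.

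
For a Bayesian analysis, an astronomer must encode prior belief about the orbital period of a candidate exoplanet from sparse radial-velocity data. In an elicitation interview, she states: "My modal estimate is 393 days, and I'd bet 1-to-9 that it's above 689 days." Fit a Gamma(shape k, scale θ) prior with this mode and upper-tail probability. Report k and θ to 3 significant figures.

k ≈ 7.03, θ ≈ 65.2

Gamma(k,θ) with k>1 has mode (k−1)θ, so θ = 393/(k−1).
Need P(X < 689) = 0.9 with θ tied to k this way. Start at k = 2, θ = 393: P(X<689) ≈ 0.523.
Too low — raise k to concentrate. Iterating converges to k ≈ 7.03.
Then θ = 393/(7.03−1) ≈ 65.2.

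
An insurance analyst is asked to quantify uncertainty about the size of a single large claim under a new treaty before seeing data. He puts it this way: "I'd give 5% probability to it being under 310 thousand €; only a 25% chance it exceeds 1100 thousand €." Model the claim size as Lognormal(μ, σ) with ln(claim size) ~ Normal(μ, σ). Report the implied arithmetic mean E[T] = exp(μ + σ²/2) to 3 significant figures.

E[T] ≈ 883 thousand €

If T ~ Lognormal(μ,σ) then ln T ~ Normal(μ,σ), so the p-quantile of ln T is μ + z_p·σ.
ln(310) = 5.737 and ln(1100) = 7.003; z_{0.05} = -1.645, z_{0.75} = 0.6745.
σ = (7.003 − 5.737)/(0.6745 − (-1.645)) = 0.546.
μ = 5.737 − (-1.645)·0.546 = 6.635.
E[T] = exp(μ + σ²/2) = exp(6.635 + 0.1491) = 883 thousand €.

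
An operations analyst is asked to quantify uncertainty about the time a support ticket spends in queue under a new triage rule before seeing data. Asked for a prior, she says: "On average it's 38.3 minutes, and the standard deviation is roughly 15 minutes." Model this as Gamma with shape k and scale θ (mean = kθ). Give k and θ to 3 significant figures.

For Gamma(k, scale θ): mean = kθ, variance = kθ², so CV = 1/√k.
CV = SD/mean = 15/38.3 = 0.3916, hence k = 1/CV² = 6.52.
Then θ = mean/k = 38.3/6.52 = 5.87.

k ≈ 6.52, θ ≈ 5.87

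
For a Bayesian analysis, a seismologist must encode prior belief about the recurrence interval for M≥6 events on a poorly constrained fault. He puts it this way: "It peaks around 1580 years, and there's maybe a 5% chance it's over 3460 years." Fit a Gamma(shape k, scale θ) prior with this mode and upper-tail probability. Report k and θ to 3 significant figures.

k ≈ 5.48, θ ≈ 353

Gamma(k,θ) with k>1 has mode (k−1)θ, so θ = 1580/(k−1).
Need P(X < 3460) = 0.95 with θ tied to k this way. Start at k = 2, θ = 1580: P(X<3460) ≈ 0.643.
Too low — raise k to concentrate. Iterating converges to k ≈ 5.48.
Then θ = 1580/(5.48−1) ≈ 353.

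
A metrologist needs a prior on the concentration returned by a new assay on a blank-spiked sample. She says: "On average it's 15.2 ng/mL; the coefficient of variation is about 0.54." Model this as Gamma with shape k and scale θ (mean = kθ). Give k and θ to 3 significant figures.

k ≈ 3.43, θ ≈ 4.43

For Gamma(k, scale θ): mean = kθ, variance = kθ², so CV = 1/√k.
CV = 0.54, hence k = 1/CV² = 3.43.
Then θ = mean/k = 15.2/3.43 = 4.43.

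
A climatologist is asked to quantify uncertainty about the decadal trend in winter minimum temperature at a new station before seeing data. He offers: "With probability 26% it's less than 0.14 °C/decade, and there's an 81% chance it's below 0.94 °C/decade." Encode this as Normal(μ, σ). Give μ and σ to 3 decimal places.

μ = 0.478, σ = 0.526

For Normal(μ,σ), the p-quantile is μ + z_p·σ. Here z_{0.26} = -0.6433, z_{0.81} = 0.8779.
So 0.14 = μ − 0.6433σ and 0.94 = μ + 0.8779σ.
Subtracting: σ = (0.94 − 0.14)/(0.8779 − (-0.6433)) = 0.526.
Then μ = 0.14 − (-0.6433)·0.526 = 0.478.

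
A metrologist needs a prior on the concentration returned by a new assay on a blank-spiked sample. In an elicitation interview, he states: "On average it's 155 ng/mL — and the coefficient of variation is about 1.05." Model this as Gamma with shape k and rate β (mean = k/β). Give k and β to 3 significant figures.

For Gamma(k, rate β): mean = k/β, variance = k/β², so CV = 1/√k.
CV = 1.05, hence k = 1/CV² = 0.907.
Then β = k/mean = 0.907/155 = 0.00585.

k ≈ 0.907, β ≈ 0.00585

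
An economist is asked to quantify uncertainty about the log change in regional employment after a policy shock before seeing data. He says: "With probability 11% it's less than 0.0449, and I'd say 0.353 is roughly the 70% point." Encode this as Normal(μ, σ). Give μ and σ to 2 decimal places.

μ = 0.26, σ = 0.18

For Normal(μ,σ), the p-quantile is μ + z_p·σ. Here z_{0.11} = -1.227, z_{0.7} = 0.5244.
So 0.0449 = μ − 1.227σ and 0.353 = μ + 0.5244σ.
Subtracting: σ = (0.353 − 0.0449)/(0.5244 − (-1.227)) = 0.18.
Then μ = 0.0449 − (-1.227)·0.18 = 0.26.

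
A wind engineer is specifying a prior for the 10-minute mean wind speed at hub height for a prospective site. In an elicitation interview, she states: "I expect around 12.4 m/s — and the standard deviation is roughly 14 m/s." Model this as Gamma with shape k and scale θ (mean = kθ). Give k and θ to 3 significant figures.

For Gamma(k, scale θ): mean = kθ, variance = kθ², so CV = 1/√k.
CV = SD/mean = 14/12.4 = 1.129, hence k = 1/CV² = 0.784.
Then θ = mean/k = 12.4/0.784 = 15.8.

k ≈ 0.784, θ ≈ 15.8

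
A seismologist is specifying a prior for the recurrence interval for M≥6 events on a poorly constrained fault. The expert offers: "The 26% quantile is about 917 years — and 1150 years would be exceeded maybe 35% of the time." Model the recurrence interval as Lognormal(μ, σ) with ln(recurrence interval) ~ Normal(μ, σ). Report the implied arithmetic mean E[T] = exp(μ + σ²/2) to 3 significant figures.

If T ~ Lognormal(μ,σ) then ln T ~ Normal(μ,σ), so the p-quantile of ln T is μ + z_p·σ.
ln(917) = 6.821 and ln(1150) = 7.048; z_{0.26} = -0.6433, z_{0.65} = 0.3853.
σ = (7.048 − 6.821)/(0.3853 − (-0.6433)) = 0.220.
μ = 6.821 − (-0.6433)·0.220 = 6.963.
E[T] = exp(μ + σ²/2) = exp(6.963 + 0.0242) = 1080 years.

E[T] ≈ 1080 years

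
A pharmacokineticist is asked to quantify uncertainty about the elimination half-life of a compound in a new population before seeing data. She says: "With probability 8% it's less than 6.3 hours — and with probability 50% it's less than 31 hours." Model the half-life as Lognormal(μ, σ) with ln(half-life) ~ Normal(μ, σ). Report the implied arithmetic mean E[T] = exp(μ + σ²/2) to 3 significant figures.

E[T] ≈ 59 hours

If T ~ Lognormal(μ,σ) then ln T ~ Normal(μ,σ), so the p-quantile of ln T is μ + z_p·σ.
ln(6.3) = 1.841 and ln(31) = 3.434; z_{0.08} = -1.405, z_{0.5} = 0.
σ = (3.434 − 1.841)/(0 − (-1.405)) = 1.134.
μ = 1.841 − (-1.405)·1.134 = 3.434.
E[T] = exp(μ + σ²/2) = exp(3.434 + 0.6430) = 59 hours.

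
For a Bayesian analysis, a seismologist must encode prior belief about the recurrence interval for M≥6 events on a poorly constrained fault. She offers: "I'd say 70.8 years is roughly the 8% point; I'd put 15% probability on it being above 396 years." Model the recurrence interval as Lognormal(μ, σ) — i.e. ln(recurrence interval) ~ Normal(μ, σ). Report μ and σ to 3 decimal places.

μ ≈ 5.251, σ ≈ 0.705

If T ~ Lognormal(μ,σ) then ln T ~ Normal(μ,σ), so the p-quantile of ln T is μ + z_p·σ.
ln(70.8) = 4.26 and ln(396) = 5.981; z_{0.08} = -1.405, z_{0.85} = 1.036.
σ = (5.981 − 4.26)/(1.036 − (-1.405)) = 0.705.
μ = 4.26 − (-1.405)·0.705 = 5.251.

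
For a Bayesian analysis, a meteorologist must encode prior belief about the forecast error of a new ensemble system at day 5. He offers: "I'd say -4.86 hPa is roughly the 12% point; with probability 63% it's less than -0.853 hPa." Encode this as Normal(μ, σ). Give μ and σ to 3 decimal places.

μ = -1.735, σ = 2.659

For Normal(μ,σ), the p-quantile is μ + z_p·σ. Here z_{0.12} = -1.175, z_{0.63} = 0.3319.
So -4.86 = μ − 1.175σ and -0.853 = μ + 0.3319σ.
Subtracting: σ = (-0.853 − -4.86)/(0.3319 − (-1.175)) = 2.659.
Then μ = -4.86 − (-1.175)·2.659 = -1.735.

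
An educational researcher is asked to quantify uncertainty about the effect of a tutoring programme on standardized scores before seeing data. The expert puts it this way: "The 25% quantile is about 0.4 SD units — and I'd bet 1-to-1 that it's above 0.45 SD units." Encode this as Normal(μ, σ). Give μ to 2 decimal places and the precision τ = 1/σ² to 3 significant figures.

μ = 0.45, τ = 182

For Normal(μ,σ), the p-quantile is μ + z_p·σ. Here z_{0.25} = -0.6745, z_{0.5} = 0.
So 0.4 = μ − 0.6745σ and 0.45 = μ + 0σ.
Subtracting: σ = (0.45 − 0.4)/(0 − (-0.6745)) = 0.07.
Then μ = 0.4 − (-0.6745)·0.07 = 0.45.
Precision τ = 1/σ² = 1/0.07413² = 182.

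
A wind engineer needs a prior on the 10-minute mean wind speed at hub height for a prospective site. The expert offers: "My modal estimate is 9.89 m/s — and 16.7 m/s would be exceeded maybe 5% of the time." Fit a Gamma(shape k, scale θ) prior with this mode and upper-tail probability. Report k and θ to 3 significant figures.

Gamma(k,θ) with k>1 has mode (k−1)θ, so θ = 9.89/(k−1).
Need P(X < 16.7) = 0.95 with θ tied to k this way. Start at k = 2, θ = 9.89: P(X<16.7) ≈ 0.503.
Too low — raise k to concentrate. Iterating converges to k ≈ 11.2.
Then θ = 9.89/(11.2−1) ≈ 0.972.

k ≈ 11.2, θ ≈ 0.972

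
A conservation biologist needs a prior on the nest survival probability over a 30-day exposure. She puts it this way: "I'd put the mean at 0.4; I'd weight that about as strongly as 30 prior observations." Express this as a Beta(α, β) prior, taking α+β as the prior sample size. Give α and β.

α = 12, β = 18

Under the effective-sample-size interpretation, Beta(α, β) has prior mean α/(α+β) and prior sample size α+β.
So α+β = 30 and α/(α+β) = 0.4, giving α = 0.4·30 = 12 and β = 30 − 12 = 18.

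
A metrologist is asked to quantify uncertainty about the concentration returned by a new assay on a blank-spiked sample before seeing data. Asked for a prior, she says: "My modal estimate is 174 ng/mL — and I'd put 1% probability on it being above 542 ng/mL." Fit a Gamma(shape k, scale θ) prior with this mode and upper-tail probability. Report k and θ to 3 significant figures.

k ≈ 4.46, θ ≈ 50.4

Gamma(k,θ) with k>1 has mode (k−1)θ, so θ = 174/(k−1).
Need P(X < 542) = 0.99 with θ tied to k this way. Start at k = 2, θ = 174: P(X<542) ≈ 0.817.
Too low — raise k to concentrate. Iterating converges to k ≈ 4.46.
Then θ = 174/(4.46−1) ≈ 50.4.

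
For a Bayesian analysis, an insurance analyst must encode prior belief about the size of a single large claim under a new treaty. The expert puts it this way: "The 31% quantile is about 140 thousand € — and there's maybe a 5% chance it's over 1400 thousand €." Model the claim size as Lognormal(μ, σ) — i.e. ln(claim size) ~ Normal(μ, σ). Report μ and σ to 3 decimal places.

If T ~ Lognormal(μ,σ) then ln T ~ Normal(μ,σ), so the p-quantile of ln T is μ + z_p·σ.
ln(140) = 4.942 and ln(1400) = 7.244; z_{0.31} = -0.4959, z_{0.95} = 1.645.
σ = (7.244 − 4.942)/(1.645 − (-0.4959)) = 1.076.
μ = 4.942 − (-0.4959)·1.076 = 5.475.

μ ≈ 5.475, σ ≈ 1.076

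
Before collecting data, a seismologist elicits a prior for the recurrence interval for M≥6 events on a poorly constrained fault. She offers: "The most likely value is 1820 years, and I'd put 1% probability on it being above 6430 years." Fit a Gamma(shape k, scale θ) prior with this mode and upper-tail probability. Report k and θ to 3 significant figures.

Gamma(k,θ) with k>1 has mode (k−1)θ, so θ = 1820/(k−1).
Need P(X < 6430) = 0.99 with θ tied to k this way. Start at k = 2, θ = 1820: P(X<6430) ≈ 0.868.
Too low — raise k to concentrate. Iterating converges to k ≈ 3.71.
Then θ = 1820/(3.71−1) ≈ 671.

k ≈ 3.71, θ ≈ 671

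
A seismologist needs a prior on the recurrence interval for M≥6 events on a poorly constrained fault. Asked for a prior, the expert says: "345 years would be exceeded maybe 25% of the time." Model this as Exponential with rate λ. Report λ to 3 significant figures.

P(T > 345.0) = e^(−λ·345.0) = 0.25, so λ = −ln(0.25)/345.0 = 0.00402.

λ ≈ 0.00402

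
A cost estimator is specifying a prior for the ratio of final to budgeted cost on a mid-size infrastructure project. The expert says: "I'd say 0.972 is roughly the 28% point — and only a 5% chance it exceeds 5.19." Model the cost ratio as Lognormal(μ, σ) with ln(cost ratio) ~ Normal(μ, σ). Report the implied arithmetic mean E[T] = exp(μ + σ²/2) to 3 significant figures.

If T ~ Lognormal(μ,σ) then ln T ~ Normal(μ,σ), so the p-quantile of ln T is μ + z_p·σ.
ln(0.972) = -0.0284 and ln(5.19) = 1.647; z_{0.28} = -0.5828, z_{0.95} = 1.645.
σ = (1.647 − -0.0284)/(1.645 − (-0.5828)) = 0.752.
μ = -0.0284 − (-0.5828)·0.752 = 0.410.
E[T] = exp(μ + σ²/2) = exp(0.410 + 0.2827) = 2.

E[T] ≈ 2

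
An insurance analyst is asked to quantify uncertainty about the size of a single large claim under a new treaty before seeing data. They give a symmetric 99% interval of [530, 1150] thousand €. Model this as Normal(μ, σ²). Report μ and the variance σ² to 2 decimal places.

A symmetric 99% interval runs μ ± z·σ with z = 2.576.
Half-width = 310, so σ = 310/2.576 = 120.350 and σ² = 14484.02.
μ is the interval midpoint, 840.00.

μ = 840.00, σ² = 14484.02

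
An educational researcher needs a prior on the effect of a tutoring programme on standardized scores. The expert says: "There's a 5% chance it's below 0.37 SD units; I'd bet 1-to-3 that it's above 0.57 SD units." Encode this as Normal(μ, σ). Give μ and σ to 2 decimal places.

μ = 0.51, σ = 0.09

For Normal(μ,σ), the p-quantile is μ + z_p·σ. Here z_{0.05} = -1.645, z_{0.75} = 0.6745.
So 0.37 = μ − 1.645σ and 0.57 = μ + 0.6745σ.
Subtracting: σ = (0.57 − 0.37)/(0.6745 − (-1.645)) = 0.09.
Then μ = 0.37 − (-1.645)·0.09 = 0.51.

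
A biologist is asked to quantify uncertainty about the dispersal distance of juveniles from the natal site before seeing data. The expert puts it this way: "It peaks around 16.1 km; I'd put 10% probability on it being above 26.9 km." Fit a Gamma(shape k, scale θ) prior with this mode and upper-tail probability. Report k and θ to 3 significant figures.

k ≈ 8.17, θ ≈ 2.25

Gamma(k,θ) with k>1 has mode (k−1)θ, so θ = 16.1/(k−1).
Need P(X < 26.9) = 0.9 with θ tied to k this way. Start at k = 2, θ = 16.1: P(X<26.9) ≈ 0.498.
Too low — raise k to concentrate. Iterating converges to k ≈ 8.17.
Then θ = 16.1/(8.17−1) ≈ 2.25.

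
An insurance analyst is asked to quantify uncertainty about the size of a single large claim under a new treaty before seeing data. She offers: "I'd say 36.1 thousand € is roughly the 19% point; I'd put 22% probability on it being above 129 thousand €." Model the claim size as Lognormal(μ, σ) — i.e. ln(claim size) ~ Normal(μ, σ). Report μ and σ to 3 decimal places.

If T ~ Lognormal(μ,σ) then ln T ~ Normal(μ,σ), so the p-quantile of ln T is μ + z_p·σ.
ln(36.1) = 3.586 and ln(129) = 4.86; z_{0.19} = -0.8779, z_{0.78} = 0.7722.
σ = (4.86 − 3.586)/(0.7722 − (-0.8779)) = 0.772.
μ = 3.586 − (-0.8779)·0.772 = 4.264.

μ ≈ 4.264, σ ≈ 0.772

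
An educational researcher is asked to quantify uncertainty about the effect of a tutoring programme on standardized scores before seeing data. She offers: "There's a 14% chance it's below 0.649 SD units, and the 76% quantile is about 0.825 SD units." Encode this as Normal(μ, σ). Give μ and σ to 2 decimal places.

μ = 0.76, σ = 0.10

The p-quantile of Normal(μ,σ) is μ + z_p·σ, with z_{0.14} = -1.08 and z_{0.76} = 0.7063.
Eliminate σ: μ = (z₂·x₁ − z₁·x₂)/(z₂ − z₁) = (0.7063·0.649 − (-1.08)·0.825)/1.787 = 0.76.
Then σ = (x₂ − x₁)/(z₂ − z₁) = (0.825 − 0.649)/1.787 = 0.10.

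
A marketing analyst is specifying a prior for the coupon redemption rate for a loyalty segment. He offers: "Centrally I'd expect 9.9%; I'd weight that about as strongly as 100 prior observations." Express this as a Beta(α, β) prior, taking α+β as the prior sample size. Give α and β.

α = 9.9, β = 90.1

Under the effective-sample-size interpretation, Beta(α, β) has prior mean α/(α+β) and prior sample size α+β.
So α+β = 100 and α/(α+β) = 0.099, giving α = 0.099·100 = 9.9 and β = 100 − 9.9 = 90.1.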